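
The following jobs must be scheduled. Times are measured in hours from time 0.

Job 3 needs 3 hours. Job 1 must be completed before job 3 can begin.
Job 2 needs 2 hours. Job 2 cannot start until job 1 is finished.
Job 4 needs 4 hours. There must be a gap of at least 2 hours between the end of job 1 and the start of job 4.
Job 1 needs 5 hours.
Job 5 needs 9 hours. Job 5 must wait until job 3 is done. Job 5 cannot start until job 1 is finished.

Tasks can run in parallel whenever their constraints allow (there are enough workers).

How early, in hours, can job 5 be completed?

17

Nothing blocks job 1, so it runs from hour 0 to hour 5.
Job 3 waits on job 1 (finishes hour 5), so it starts at hour 5 and finishes at 5 + 3 = hour 8.
Job 5 needs all of job 3 (finishes hour 8); job 1 (finishes hour 5). That puts its earliest start at hour 8; it finishes at 8 + 9 = hour 17.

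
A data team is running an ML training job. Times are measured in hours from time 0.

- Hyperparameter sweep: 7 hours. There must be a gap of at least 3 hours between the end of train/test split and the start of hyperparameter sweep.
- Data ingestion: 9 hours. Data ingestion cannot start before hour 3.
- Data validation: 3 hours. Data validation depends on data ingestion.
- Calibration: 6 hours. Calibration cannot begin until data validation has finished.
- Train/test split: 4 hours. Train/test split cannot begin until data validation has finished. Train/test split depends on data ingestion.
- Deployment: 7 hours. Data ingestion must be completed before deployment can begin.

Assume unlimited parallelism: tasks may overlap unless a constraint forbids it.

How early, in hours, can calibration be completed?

21

Data ingestion cannot begin until its own release at hour 3. It runs from hour 3 to 3 + 9 = hour 12.
Data validation waits on data ingestion (finishes hour 12), so it starts at hour 12 and finishes at 12 + 3 = hour 15.
Calibration cannot begin until data validation (finishes hour 15). It runs from hour 15 to 15 + 6 = hour 21.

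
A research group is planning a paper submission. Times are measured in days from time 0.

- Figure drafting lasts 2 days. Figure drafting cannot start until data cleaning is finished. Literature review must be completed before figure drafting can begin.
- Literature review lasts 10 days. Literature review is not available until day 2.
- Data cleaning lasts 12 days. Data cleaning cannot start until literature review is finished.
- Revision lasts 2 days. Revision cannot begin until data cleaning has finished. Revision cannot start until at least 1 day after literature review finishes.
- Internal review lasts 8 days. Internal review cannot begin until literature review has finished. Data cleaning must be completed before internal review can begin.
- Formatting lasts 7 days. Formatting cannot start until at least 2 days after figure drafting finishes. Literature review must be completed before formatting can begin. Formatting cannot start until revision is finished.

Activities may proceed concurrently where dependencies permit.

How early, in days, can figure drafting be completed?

Literature review cannot begin until its own release at day 2. It runs from day 2 to 2 + 10 = day 12.
Data cleaning waits on literature review (finishes day 12), so it starts at day 12 and finishes at 12 + 12 = day 24.
Figure drafting has to wait for data cleaning (finishes day 24); literature review (finishes day 12). The latest of these is day 24, so figure drafting runs day 24 to 24 + 2 = day 26.

26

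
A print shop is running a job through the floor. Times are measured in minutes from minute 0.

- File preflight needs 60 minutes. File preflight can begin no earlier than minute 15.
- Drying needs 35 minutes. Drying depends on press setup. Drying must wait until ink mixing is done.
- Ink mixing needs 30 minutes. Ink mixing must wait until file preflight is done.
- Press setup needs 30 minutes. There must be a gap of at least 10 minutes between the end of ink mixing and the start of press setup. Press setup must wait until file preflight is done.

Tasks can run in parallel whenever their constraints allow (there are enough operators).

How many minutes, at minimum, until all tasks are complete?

File preflight waits on its own release at minute 15, so it starts at minute 15 and finishes at 15 + 60 = minute 75.
After file preflight (finishes minute 75), ink mixing can start at minute 75 and finishes at minute 105.
Press setup has to wait for ink mixing (finishes minute 105, plus 10-minute gap → minute 115); file preflight (finishes minute 75). The latest of these is minute 115, so press setup runs minute 115 to 115 + 30 = minute 145.
For drying: press setup (finishes minute 145); ink mixing (finishes minute 105). Taking the maximum gives a start of minute 145, and it finishes at 145 + 35 = minute 180.
All tasks are finished once the last one completes. Finish times: File preflight at 75, Ink mixing at 105, Press setup at 145, Drying at 180. The latest is minute 180.

180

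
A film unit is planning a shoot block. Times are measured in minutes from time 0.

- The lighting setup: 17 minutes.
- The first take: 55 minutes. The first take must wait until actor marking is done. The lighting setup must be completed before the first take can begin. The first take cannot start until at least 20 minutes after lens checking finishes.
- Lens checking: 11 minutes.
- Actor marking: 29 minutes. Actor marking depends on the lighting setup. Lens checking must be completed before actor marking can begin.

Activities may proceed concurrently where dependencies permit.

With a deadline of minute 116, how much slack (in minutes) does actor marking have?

15

Lens checking has no prerequisites, so it starts at minute 0 and finishes at minute 11.
Nothing blocks the lighting setup, so it runs from minute 0 to minute 17.
Actor marking has to wait for the lighting setup (finishes minute 17); lens checking (finishes minute 11). The latest of these is minute 17, so actor marking runs minute 17 to 17 + 29 = minute 46.

Working backward from the deadline:
The first take has no dependents, so it just needs to finish by minute 116. Starting by 116 − 55 = minute 61 achieves that.
Since the first take (must start by minute 61) depends on it, actor marking must finish by minute 61. Backing off its 29-minute duration gives a latest start of minute 32.
So actor marking can start as early as minute 17 and as late as minute 32, giving 32 − 17 = 15 minutes of slack.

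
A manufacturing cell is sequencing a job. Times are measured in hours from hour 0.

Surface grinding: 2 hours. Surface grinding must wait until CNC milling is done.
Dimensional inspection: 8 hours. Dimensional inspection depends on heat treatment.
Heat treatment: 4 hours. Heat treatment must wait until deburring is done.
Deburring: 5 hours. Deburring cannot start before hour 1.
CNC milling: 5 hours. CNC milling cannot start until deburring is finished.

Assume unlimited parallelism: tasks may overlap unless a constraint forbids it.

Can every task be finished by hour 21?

Yes

After its own release at hour 1, deburring can start at hour 1 and finishes at hour 6.
Heat treatment cannot begin until deburring (finishes hour 6). It runs from hour 6 to 6 + 4 = hour 10.
Dimensional inspection cannot begin until heat treatment (finishes hour 10). It runs from hour 10 to 10 + 8 = hour 18.
CNC milling waits on deburring (finishes hour 6), so it starts at hour 6 and finishes at 6 + 5 = hour 11.
Surface grinding cannot begin until CNC milling (finishes hour 11). It runs from hour 11 to 11 + 2 = hour 13.
Every task is finished by hour 18, which is no later than the deadline of 21, so the schedule is feasible.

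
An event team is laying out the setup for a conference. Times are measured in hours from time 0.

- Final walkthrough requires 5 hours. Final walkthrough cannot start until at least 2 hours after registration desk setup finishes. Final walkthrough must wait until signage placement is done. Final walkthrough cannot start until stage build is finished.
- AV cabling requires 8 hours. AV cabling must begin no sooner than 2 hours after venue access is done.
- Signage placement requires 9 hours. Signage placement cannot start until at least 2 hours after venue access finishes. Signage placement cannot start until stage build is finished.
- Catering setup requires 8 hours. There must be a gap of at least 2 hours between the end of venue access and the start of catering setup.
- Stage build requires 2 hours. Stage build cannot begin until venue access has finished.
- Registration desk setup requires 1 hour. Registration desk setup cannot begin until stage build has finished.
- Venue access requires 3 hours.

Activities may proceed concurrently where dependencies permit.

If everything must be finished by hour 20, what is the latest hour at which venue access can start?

To finish by hour 20, final walkthrough (duration 5) must start no later than hour 15.
Registration desk setup must finish before final walkthrough (must start by hour 15, minus 2-hour gap → hour 13). With a 1-hour duration, registration desk setup must start by 13 − 1 = hour 12.
Signage placement has to be done before final walkthrough (must start by hour 15). That means finishing by hour 15, i.e. starting by 15 − 9 = hour 6.
Stage build has several dependents: registration desk setup (must start by hour 12); signage placement (must start by hour 6); final walkthrough (must start by hour 15). The earliest of those limits is hour 6, so stage build must start by 6 − 2 = hour 4.
AV cabling has no dependents, so it just needs to finish by hour 20. Starting by 20 − 8 = hour 12 achieves that.
Catering setup must finish by hour 20; it takes 8 hours, so it must start by 20 − 8 = hour 12.
Venue access has several dependents: stage build (must start by hour 4); AV cabling (must start by hour 12, minus 2-hour gap → hour 10); signage placement (must start by hour 6, minus 2-hour gap → hour 4); catering setup (must start by hour 12, minus 2-hour gap → hour 10). The earliest of those limits is hour 4, so venue access must start by 4 − 3 = hour 1.

1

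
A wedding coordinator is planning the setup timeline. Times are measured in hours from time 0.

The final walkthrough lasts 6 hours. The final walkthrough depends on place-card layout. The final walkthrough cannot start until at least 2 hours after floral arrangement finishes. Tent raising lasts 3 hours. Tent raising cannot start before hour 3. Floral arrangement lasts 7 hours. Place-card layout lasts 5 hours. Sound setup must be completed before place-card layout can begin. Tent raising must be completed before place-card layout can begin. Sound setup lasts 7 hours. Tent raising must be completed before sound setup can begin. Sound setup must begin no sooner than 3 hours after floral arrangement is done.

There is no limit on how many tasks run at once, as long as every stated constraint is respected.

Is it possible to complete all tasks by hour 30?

Floral arrangement can start immediately at hour 0; it finishes at hour 7.
Tent raising cannot begin until its own release at hour 3. It runs from hour 3 to 3 + 3 = hour 6.
Sound setup cannot start until tent raising (finishes hour 6); floral arrangement (finishes hour 7, plus 3-hour gap → hour 10). The controlling bound is hour 10, so sound setup finishes at 10 + 7 = hour 17.
For place-card layout: sound setup (finishes hour 17); tent raising (finishes hour 6). Taking the maximum gives a start of hour 17, and it finishes at 17 + 5 = hour 22.
For the final walkthrough: place-card layout (finishes hour 22); floral arrangement (finishes hour 7, plus 2-hour gap → hour 9). Taking the maximum gives a start of hour 22, and it finishes at 22 + 6 = hour 28.
Every task is finished by hour 28, which is no later than the deadline of 30, so the schedule is feasible.

Yes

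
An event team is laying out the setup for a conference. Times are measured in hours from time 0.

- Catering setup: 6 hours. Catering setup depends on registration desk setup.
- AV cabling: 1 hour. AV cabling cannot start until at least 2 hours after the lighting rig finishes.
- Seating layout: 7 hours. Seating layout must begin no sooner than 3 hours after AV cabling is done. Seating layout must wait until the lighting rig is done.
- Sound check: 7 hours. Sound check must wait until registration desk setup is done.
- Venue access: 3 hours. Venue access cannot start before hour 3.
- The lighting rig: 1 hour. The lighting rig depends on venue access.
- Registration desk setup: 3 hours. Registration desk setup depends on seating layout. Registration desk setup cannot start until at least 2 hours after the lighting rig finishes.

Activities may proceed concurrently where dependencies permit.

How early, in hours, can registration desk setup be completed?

23

Venue access waits on its own release at hour 3, so it starts at hour 3 and finishes at 3 + 3 = hour 6.
The lighting rig cannot begin until venue access (finishes hour 6). It runs from hour 6 to 6 + 1 = hour 7.
AV cabling waits on the lighting rig (finishes hour 7, plus 2-hour gap → hour 9), so it starts at hour 9 and finishes at 9 + 1 = hour 10.
For seating layout: AV cabling (finishes hour 10, plus 3-hour gap → hour 13); the lighting rig (finishes hour 7). Taking the maximum gives a start of hour 13, and it finishes at 13 + 7 = hour 20.
For registration desk setup: seating layout (finishes hour 20); the lighting rig (finishes hour 7, plus 2-hour gap → hour 9). Taking the maximum gives a start of hour 20, and it finishes at 20 + 3 = hour 23.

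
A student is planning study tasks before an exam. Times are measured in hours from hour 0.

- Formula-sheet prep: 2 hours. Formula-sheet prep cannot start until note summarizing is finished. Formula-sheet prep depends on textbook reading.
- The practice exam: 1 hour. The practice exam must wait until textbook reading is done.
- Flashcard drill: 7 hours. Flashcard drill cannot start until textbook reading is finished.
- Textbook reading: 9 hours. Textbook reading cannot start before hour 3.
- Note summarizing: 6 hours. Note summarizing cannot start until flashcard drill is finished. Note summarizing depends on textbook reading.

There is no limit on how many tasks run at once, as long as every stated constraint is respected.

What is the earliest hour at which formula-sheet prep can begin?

25

Textbook reading waits on its own release at hour 3, so it starts at hour 3 and finishes at 3 + 9 = hour 12.
Flashcard drill waits on textbook reading (finishes hour 12), so it starts at hour 12 and finishes at 12 + 7 = hour 19.
Note summarizing cannot start until flashcard drill (finishes hour 19); textbook reading (finishes hour 12). The controlling bound is hour 19, so note summarizing finishes at 19 + 6 = hour 25.
Formula-sheet prep waits on note summarizing (finishes hour 25); textbook reading (finishes hour 12). The latest of these is hour 25, which is the earliest formula-sheet prep can start.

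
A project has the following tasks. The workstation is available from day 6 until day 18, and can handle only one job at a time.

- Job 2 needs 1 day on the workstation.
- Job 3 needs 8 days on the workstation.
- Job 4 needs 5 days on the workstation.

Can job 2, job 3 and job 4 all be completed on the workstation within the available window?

No

The workstation window is 18 − 6 = 12 days.
Running back to back, the jobs need 1 + 8 + 5 = 14 days on the workstation.
Since 14 > 12, they cannot all fit.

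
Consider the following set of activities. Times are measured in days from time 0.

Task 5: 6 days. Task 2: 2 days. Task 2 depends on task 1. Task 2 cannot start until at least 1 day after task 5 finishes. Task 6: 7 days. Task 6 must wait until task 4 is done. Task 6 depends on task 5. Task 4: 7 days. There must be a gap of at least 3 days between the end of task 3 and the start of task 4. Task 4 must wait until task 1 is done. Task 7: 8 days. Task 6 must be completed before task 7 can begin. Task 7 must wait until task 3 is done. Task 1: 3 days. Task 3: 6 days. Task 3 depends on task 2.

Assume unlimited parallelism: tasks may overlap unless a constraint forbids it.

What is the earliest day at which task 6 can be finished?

32

Task 5 can start immediately at day 0; it finishes at day 6.
Task 1 can start immediately at day 0; it finishes at day 3.
Task 2 has to wait for task 1 (finishes day 3); task 5 (finishes day 6, plus 1-day gap → day 7). The latest of these is day 7, so task 2 runs day 7 to 7 + 2 = day 9.
After task 2 (finishes day 9), task 3 can start at day 9 and finishes at day 15.
Task 4 cannot start until task 3 (finishes day 15, plus 3-day gap → day 18); task 1 (finishes day 3). The controlling bound is day 18, so task 4 finishes at 18 + 7 = day 25.
Task 6 has to wait for task 4 (finishes day 25); task 5 (finishes day 6). The latest of these is day 25, so task 6 runs day 25 to 25 + 7 = day 32.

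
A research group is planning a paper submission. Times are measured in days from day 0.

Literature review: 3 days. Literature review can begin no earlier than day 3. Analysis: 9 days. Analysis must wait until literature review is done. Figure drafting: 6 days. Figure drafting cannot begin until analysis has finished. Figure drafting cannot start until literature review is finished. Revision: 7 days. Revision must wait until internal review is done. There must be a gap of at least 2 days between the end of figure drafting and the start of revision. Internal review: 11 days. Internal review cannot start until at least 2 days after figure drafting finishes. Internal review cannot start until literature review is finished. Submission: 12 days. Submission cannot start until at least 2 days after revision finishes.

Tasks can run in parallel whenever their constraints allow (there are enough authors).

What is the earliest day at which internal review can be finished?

After its own release at day 3, literature review can start at day 3 and finishes at day 6.
Analysis cannot begin until literature review (finishes day 6). It runs from day 6 to 6 + 9 = day 15.
Figure drafting has to wait for analysis (finishes day 15); literature review (finishes day 6). The latest of these is day 15, so figure drafting runs day 15 to 15 + 6 = day 21.
Internal review needs all of figure drafting (finishes day 21, plus 2-day gap → day 23); literature review (finishes day 6). That puts its earliest start at day 23; it finishes at 23 + 11 = day 34.

34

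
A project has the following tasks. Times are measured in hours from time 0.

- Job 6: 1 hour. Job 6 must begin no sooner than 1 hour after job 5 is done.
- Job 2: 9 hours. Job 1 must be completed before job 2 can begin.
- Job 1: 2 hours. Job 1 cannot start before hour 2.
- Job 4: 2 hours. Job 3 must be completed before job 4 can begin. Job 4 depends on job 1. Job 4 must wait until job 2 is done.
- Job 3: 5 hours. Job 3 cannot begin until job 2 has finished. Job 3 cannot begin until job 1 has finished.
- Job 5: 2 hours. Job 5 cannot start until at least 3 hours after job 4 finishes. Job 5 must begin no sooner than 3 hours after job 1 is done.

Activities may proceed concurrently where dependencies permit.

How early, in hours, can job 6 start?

After its own release at hour 2, job 1 can start at hour 2 and finishes at hour 4.
Job 2 waits on job 1 (finishes hour 4), so it starts at hour 4 and finishes at 4 + 9 = hour 13.
Job 3 cannot start until job 2 (finishes hour 13); job 1 (finishes hour 4). The controlling bound is hour 13, so job 3 finishes at 13 + 5 = hour 18.
Job 4 has to wait for job 3 (finishes hour 18); job 1 (finishes hour 4); job 2 (finishes hour 13). The latest of these is hour 18, so job 4 runs hour 18 to 18 + 2 = hour 20.
For job 5: job 4 (finishes hour 20, plus 3-hour gap → hour 23); job 1 (finishes hour 4, plus 3-hour gap → hour 7). Taking the maximum gives a start of hour 23, and it finishes at 23 + 2 = hour 25.
Job 6 waits on job 5 (finishes hour 25, plus 1-hour gap → hour 26), so the earliest it can start is hour 26.

26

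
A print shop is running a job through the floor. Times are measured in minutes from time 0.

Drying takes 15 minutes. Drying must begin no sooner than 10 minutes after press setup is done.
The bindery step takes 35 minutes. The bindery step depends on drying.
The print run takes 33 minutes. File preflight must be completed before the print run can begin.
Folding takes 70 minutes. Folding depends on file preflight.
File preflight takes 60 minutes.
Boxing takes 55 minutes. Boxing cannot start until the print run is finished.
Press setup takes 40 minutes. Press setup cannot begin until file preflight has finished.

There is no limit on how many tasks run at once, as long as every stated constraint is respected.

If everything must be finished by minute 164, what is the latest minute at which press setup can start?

To finish by minute 164, the bindery step (duration 35) must start no later than minute 129.
Drying has to be done before the bindery step (must start by minute 129). That means finishing by minute 129, i.e. starting by 129 − 15 = minute 114.
Press setup feeds into drying (must start by minute 114, minus 10-minute gap → minute 104); so press setup must finish by minute 104 and therefore start by minute 64.

64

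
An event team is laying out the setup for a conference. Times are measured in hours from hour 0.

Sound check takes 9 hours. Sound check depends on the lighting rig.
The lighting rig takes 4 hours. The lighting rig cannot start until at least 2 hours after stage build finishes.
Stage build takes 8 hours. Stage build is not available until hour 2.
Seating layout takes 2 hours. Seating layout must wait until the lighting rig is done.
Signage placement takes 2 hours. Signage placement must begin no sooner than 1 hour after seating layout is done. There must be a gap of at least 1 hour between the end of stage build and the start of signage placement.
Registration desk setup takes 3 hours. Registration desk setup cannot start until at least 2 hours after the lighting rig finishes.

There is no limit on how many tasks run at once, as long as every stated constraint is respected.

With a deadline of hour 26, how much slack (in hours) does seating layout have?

5

Stage build waits on its own release at hour 2, so it starts at hour 2 and finishes at 2 + 8 = hour 10.
The lighting rig waits on stage build (finishes hour 10, plus 2-hour gap → hour 12), so it starts at hour 12 and finishes at 12 + 4 = hour 16.
Seating layout waits on the lighting rig (finishes hour 16), so it starts at hour 16 and finishes at 16 + 2 = hour 18.

Working backward from the deadline:
Nothing follows signage placement; the deadline of hour 26 is its only limit. It must start by 26 − 2 = hour 24.
Seating layout must finish before signage placement (must start by hour 24, minus 1-hour gap → hour 23). With a 2-hour duration, seating layout must start by 23 − 2 = hour 21.
So seating layout can start as early as hour 16 and as late as hour 21, giving 21 − 16 = 5 hours of slack.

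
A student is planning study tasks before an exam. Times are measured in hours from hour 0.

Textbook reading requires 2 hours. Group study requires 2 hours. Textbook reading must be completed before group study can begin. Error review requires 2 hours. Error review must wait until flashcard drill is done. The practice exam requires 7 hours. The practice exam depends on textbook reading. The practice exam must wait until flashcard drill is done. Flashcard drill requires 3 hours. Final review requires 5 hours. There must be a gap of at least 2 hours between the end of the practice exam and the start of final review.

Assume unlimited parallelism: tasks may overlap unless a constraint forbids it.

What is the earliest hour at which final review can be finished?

17

Nothing blocks flashcard drill, so it runs from hour 0 to hour 3.
Textbook reading can start immediately at hour 0; it finishes at hour 2.
The practice exam cannot start until textbook reading (finishes hour 2); flashcard drill (finishes hour 3). The controlling bound is hour 3, so the practice exam finishes at 3 + 7 = hour 10.
After the practice exam (finishes hour 10, plus 2-hour gap → hour 12), final review can start at hour 12 and finishes at hour 17.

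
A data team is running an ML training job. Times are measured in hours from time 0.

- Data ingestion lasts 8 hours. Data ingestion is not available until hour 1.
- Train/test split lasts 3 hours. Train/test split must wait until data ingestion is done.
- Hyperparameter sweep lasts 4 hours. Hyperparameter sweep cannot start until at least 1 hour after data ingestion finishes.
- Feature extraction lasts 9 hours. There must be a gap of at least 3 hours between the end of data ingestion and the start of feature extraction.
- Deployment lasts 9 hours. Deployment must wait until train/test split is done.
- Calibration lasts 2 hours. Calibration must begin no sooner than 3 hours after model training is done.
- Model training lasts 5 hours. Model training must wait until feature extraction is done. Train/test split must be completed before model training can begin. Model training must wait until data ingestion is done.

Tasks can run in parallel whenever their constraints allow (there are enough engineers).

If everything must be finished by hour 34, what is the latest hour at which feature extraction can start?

Calibration has no dependents, so it just needs to finish by hour 34. Starting by 34 − 2 = hour 32 achieves that.
Since calibration (must start by hour 32, minus 3-hour gap → hour 29) depends on it, model training must finish by hour 29. Backing off its 5-hour duration gives a latest start of hour 24.
Feature extraction must finish before model training (must start by hour 24). With a 9-hour duration, feature extraction must start by 24 − 9 = hour 15.

15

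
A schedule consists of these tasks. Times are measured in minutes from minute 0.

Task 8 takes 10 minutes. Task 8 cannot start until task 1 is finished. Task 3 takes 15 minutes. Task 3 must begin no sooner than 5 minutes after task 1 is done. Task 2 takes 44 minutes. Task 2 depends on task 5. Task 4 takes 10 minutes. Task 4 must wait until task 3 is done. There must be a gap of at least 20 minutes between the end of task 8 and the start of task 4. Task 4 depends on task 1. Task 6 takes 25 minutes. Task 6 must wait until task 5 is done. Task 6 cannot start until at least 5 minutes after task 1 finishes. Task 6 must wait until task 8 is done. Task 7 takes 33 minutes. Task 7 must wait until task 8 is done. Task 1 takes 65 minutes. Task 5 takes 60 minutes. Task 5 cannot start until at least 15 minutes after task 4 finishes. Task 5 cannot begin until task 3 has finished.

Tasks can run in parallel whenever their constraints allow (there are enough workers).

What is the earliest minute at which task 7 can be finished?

108

Nothing blocks task 1, so it runs from minute 0 to minute 65.
After task 1 (finishes minute 65), task 8 can start at minute 65 and finishes at minute 75.
Task 7 cannot begin until task 8 (finishes minute 75). It runs from minute 75 to 75 + 33 = minute 108.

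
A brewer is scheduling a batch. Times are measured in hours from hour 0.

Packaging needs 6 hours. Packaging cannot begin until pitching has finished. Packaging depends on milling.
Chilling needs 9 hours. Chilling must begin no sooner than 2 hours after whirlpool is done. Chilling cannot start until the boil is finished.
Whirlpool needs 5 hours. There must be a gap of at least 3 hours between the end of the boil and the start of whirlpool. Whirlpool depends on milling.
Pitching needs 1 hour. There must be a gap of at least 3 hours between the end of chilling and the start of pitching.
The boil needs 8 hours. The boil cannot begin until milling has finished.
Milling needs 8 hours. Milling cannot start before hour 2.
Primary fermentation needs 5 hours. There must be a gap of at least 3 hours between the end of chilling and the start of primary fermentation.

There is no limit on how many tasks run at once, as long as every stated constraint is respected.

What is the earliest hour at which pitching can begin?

40

After its own release at hour 2, milling can start at hour 2 and finishes at hour 10.
The boil waits on milling (finishes hour 10), so it starts at hour 10 and finishes at 10 + 8 = hour 18.
For whirlpool: the boil (finishes hour 18, plus 3-hour gap → hour 21); milling (finishes hour 10). Taking the maximum gives a start of hour 21, and it finishes at 21 + 5 = hour 26.
Chilling needs all of whirlpool (finishes hour 26, plus 2-hour gap → hour 28); the boil (finishes hour 18). That puts its earliest start at hour 28; it finishes at 28 + 9 = hour 37.
Pitching waits on chilling (finishes hour 37, plus 3-hour gap → hour 40), so the earliest it can start is hour 40.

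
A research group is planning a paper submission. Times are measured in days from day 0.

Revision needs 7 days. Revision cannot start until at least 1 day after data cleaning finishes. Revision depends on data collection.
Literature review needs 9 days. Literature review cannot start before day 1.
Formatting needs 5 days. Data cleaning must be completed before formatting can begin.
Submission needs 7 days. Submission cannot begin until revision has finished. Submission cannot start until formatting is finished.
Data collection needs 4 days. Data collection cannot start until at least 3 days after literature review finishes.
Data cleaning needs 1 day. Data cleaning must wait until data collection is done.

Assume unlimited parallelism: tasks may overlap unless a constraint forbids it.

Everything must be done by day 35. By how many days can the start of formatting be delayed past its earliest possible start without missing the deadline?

5

Literature review cannot begin until its own release at day 1. It runs from day 1 to 1 + 9 = day 10.
After literature review (finishes day 10, plus 3-day gap → day 13), data collection can start at day 13 and finishes at day 17.
Data cleaning cannot begin until data collection (finishes day 17). It runs from day 17 to 17 + 1 = day 18.
After data cleaning (finishes day 18), formatting can start at day 18 and finishes at day 23.

Working backward from the deadline:
Nothing follows submission; the deadline of day 35 is its only limit. It must start by 35 − 7 = day 28.
Formatting must finish before submission (must start by day 28). With a 5-day duration, formatting must start by 28 − 5 = day 23.
So formatting can start as early as day 18 and as late as day 23, giving 23 − 18 = 5 days of slack.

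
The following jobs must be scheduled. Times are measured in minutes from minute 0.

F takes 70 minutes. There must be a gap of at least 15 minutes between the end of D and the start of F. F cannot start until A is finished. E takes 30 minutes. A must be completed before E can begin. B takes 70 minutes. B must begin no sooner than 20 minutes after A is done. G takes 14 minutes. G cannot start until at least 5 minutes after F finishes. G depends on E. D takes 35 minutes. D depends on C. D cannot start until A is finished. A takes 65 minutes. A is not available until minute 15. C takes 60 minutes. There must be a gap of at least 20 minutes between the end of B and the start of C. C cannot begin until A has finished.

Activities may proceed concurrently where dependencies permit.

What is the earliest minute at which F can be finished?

A waits on its own release at minute 15, so it starts at minute 15 and finishes at 15 + 65 = minute 80.
After A (finishes minute 80, plus 20-minute gap → minute 100), B can start at minute 100 and finishes at minute 170.
C has to wait for B (finishes minute 170, plus 20-minute gap → minute 190); A (finishes minute 80). The latest of these is minute 190, so C runs minute 190 to 190 + 60 = minute 250.
For D: C (finishes minute 250); A (finishes minute 80). Taking the maximum gives a start of minute 250, and it finishes at 250 + 35 = minute 285.
F cannot start until D (finishes minute 285, plus 15-minute gap → minute 300); A (finishes minute 80). The controlling bound is minute 300, so F finishes at 300 + 70 = minute 370.

370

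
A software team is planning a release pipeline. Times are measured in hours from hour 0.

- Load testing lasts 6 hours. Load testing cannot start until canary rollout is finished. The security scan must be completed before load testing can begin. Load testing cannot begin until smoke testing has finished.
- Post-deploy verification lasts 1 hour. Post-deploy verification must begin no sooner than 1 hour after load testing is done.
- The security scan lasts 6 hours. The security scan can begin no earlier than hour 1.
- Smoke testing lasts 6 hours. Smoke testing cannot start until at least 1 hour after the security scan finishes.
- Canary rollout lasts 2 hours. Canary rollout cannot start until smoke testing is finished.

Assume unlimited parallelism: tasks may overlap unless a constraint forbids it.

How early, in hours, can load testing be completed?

22

After its own release at hour 1, the security scan can start at hour 1 and finishes at hour 7.
Smoke testing waits on the security scan (finishes hour 7, plus 1-hour gap → hour 8), so it starts at hour 8 and finishes at 8 + 6 = hour 14.
After smoke testing (finishes hour 14), canary rollout can start at hour 14 and finishes at hour 16.
Load testing cannot start until canary rollout (finishes hour 16); the security scan (finishes hour 7); smoke testing (finishes hour 14). The controlling bound is hour 16, so load testing finishes at 16 + 6 = hour 22.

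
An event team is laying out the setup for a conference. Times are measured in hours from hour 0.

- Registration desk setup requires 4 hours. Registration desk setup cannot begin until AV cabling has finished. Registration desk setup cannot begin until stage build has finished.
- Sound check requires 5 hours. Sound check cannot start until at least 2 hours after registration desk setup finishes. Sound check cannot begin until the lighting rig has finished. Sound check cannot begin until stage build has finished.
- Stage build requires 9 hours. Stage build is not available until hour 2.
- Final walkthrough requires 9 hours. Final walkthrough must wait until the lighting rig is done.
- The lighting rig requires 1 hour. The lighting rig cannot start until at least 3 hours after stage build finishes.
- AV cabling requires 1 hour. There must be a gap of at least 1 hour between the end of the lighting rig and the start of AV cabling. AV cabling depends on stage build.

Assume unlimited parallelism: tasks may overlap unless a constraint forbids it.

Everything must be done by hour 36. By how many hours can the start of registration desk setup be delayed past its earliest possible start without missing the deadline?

8

Stage build cannot begin until its own release at hour 2. It runs from hour 2 to 2 + 9 = hour 11.
The lighting rig waits on stage build (finishes hour 11, plus 3-hour gap → hour 14), so it starts at hour 14 and finishes at 14 + 1 = hour 15.
AV cabling needs all of the lighting rig (finishes hour 15, plus 1-hour gap → hour 16); stage build (finishes hour 11). That puts its earliest start at hour 16; it finishes at 16 + 1 = hour 17.
Registration desk setup cannot start until AV cabling (finishes hour 17); stage build (finishes hour 11). The controlling bound is hour 17, so registration desk setup finishes at 17 + 4 = hour 21.

Working backward from the deadline:
Sound check must finish by hour 36; it takes 5 hours, so it must start by 36 − 5 = hour 31.
Registration desk setup feeds into sound check (must start by hour 31, minus 2-hour gap → hour 29); so registration desk setup must finish by hour 29 and therefore start by hour 25.
So registration desk setup can start as early as hour 17 and as late as hour 25, giving 25 − 17 = 8 hours of slack.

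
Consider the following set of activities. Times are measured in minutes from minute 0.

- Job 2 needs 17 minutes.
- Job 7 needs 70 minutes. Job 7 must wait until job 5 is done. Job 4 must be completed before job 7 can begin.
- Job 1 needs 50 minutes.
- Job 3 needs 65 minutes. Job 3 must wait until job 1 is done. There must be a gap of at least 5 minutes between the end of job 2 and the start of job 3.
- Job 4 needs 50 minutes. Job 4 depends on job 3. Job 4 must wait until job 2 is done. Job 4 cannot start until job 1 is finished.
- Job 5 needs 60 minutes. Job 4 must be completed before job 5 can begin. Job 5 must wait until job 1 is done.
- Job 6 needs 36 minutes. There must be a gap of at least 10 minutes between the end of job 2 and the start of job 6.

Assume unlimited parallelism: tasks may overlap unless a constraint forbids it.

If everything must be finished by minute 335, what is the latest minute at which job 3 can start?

90

Job 7 has no dependents, so it just needs to finish by minute 335. Starting by 335 − 70 = minute 265 achieves that.
Job 5 has to be done before job 7 (must start by minute 265). That means finishing by minute 265, i.e. starting by 265 − 60 = minute 205.
Job 4 has several dependents: job 5 (must start by minute 205); job 7 (must start by minute 265). The earliest of those limits is minute 205, so job 4 must start by 205 − 50 = minute 155.
Job 3 has to be done before job 4 (must start by minute 155). That means finishing by minute 155, i.e. starting by 155 − 65 = minute 90.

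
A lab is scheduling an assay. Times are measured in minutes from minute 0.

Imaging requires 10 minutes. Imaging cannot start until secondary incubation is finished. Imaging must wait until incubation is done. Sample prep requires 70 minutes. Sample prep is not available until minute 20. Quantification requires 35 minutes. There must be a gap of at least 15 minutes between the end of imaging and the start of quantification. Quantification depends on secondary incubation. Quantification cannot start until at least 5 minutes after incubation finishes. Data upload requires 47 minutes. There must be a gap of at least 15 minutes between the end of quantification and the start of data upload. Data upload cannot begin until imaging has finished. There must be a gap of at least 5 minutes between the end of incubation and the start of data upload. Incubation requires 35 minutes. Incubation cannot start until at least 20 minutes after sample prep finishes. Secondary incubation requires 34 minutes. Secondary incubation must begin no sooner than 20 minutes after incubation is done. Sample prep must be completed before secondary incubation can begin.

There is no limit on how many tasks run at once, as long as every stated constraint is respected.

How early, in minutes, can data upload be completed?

321

Sample prep cannot begin until its own release at minute 20. It runs from minute 20 to 20 + 70 = minute 90.
After sample prep (finishes minute 90, plus 20-minute gap → minute 110), incubation can start at minute 110 and finishes at minute 145.
Secondary incubation cannot start until incubation (finishes minute 145, plus 20-minute gap → minute 165); sample prep (finishes minute 90). The controlling bound is minute 165, so secondary incubation finishes at 165 + 34 = minute 199.
Imaging has to wait for secondary incubation (finishes minute 199); incubation (finishes minute 145). The latest of these is minute 199, so imaging runs minute 199 to 199 + 10 = minute 209.
For quantification: imaging (finishes minute 209, plus 15-minute gap → minute 224); secondary incubation (finishes minute 199); incubation (finishes minute 145, plus 5-minute gap → minute 150). Taking the maximum gives a start of minute 224, and it finishes at 224 + 35 = minute 259.
Data upload cannot start until quantification (finishes minute 259, plus 15-minute gap → minute 274); imaging (finishes minute 209); incubation (finishes minute 145, plus 5-minute gap → minute 150). The controlling bound is minute 274, so data upload finishes at 274 + 47 = minute 321.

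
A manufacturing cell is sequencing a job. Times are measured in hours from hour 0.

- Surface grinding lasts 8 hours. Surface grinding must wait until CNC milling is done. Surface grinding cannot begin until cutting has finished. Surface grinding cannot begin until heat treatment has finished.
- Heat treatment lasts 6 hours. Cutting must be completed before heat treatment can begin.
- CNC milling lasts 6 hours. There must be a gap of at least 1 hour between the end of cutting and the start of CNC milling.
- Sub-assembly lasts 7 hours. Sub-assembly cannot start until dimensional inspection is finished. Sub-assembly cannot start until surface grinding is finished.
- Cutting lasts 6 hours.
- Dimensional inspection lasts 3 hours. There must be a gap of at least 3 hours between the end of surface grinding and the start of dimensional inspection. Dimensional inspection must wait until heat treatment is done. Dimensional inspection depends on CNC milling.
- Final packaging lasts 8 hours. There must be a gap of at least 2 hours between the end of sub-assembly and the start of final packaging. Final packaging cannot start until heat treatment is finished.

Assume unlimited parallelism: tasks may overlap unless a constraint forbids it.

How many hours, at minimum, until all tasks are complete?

Cutting has no prerequisites, so it starts at hour 0 and finishes at hour 6.
Heat treatment cannot begin until cutting (finishes hour 6). It runs from hour 6 to 6 + 6 = hour 12.
CNC milling waits on cutting (finishes hour 6, plus 1-hour gap → hour 7), so it starts at hour 7 and finishes at 7 + 6 = hour 13.
Surface grinding needs all of CNC milling (finishes hour 13); cutting (finishes hour 6); heat treatment (finishes hour 12). That puts its earliest start at hour 13; it finishes at 13 + 8 = hour 21.
Dimensional inspection needs all of surface grinding (finishes hour 21, plus 3-hour gap → hour 24); heat treatment (finishes hour 12); CNC milling (finishes hour 13). That puts its earliest start at hour 24; it finishes at 24 + 3 = hour 27.
For sub-assembly: dimensional inspection (finishes hour 27); surface grinding (finishes hour 21). Taking the maximum gives a start of hour 27, and it finishes at 27 + 7 = hour 34.
Final packaging needs all of sub-assembly (finishes hour 34, plus 2-hour gap → hour 36); heat treatment (finishes hour 12). That puts its earliest start at hour 36; it finishes at 36 + 8 = hour 44.
All tasks are finished once the last one completes. Finish times: Cutting at 6, CNC milling at 13, Heat treatment at 12, Surface grinding at 21, Dimensional inspection at 27, Sub-assembly at 34, Final packaging at 44. The latest is hour 44.

44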